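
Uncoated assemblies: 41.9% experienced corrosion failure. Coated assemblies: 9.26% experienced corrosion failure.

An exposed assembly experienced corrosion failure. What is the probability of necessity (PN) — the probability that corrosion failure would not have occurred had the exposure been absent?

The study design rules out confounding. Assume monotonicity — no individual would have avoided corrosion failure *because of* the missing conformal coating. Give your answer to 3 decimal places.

PN ≈ 0.779

p₁ = 0.419, p₀ = 0.0926.
Under exogeneity and monotonicity, PN = (p₁ − p₀) / p₁.
PN = (0.419 − 0.0926) / 0.419 = 0.3264 / 0.419 ≈ 0.7790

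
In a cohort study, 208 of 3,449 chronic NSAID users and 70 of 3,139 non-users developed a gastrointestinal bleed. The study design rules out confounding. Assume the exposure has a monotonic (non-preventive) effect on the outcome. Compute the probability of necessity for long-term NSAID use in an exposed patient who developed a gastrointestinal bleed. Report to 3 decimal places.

PN ≈ 0.630

p₁ = P(outcome | exposed) = 208/3449 = 0.060307
p₀ = P(outcome | unexposed) = 70/3139 = 0.0223
Under exogeneity and monotonicity, PN = (p₁ − p₀) / p₁.
PN = (0.060307 − 0.0223) / 0.060307 = 0.038007 / 0.060307 ≈ 0.6302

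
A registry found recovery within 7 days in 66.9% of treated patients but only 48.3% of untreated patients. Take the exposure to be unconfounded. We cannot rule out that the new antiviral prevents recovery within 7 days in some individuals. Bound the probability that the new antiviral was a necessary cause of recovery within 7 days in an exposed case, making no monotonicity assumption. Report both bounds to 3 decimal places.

0.278 ≤ PN ≤ 0.773

p₁ = 0.669, p₀ = 0.483.
Under exogeneity alone the bounds on PN are max{0,(p₁−p₀)/p₁} ≤ PN ≤ min{1,(1−p₀)/p₁}.
  lower = (p₁ − p₀)/p₁ = 0.186 / 0.669 ≈ 0.2780
  upper = min{1, (1 − p₀)/p₁} = 0.517 / 0.669 ≈ 0.7728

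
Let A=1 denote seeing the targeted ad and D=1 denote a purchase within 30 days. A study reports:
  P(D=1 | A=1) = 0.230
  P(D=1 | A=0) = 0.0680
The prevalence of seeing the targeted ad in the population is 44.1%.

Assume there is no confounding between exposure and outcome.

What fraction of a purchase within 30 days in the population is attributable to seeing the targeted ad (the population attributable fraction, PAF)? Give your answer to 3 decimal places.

PAF ≈ 0.512

Let p₁ = 0.23, p₀ = 0.068.
Overall risk P(Y=1) = π·p₁ + (1−π)·p₀ = 0.441×0.23 + 0.559×0.068 = 0.13944.
Under exogeneity, PAF = [P(Y=1) − p₀] / P(Y=1).
PAF = (0.13944 − 0.068) / 0.13944 ≈ 0.5123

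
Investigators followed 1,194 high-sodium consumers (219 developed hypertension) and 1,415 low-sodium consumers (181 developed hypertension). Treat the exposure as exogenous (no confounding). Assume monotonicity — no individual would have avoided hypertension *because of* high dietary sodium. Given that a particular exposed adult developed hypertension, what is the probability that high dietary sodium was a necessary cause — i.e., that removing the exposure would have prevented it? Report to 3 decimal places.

p₁ = P(outcome | exposed) = 219/1194 = 0.18342
p₀ = P(outcome | unexposed) = 181/1415 = 0.12792
Under exogeneity and monotonicity, PN = (p₁ − p₀) / p₁.
PN = (0.18342 − 0.12792) / 0.18342 = 0.055502 / 0.18342 ≈ 0.3026

PN ≈ 0.303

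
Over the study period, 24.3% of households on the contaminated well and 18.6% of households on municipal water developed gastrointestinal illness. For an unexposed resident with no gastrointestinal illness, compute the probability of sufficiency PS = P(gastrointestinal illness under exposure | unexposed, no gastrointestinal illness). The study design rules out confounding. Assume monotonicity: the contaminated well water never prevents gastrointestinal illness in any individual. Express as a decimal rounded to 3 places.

PS ≈ 0.070

p₁ = 0.243, p₀ = 0.186.
Under exogeneity and monotonicity, PS = (p₁ − p₀) / (1 − p₀).
PS = (0.243 − 0.186) / (1 − 0.186) = 0.057 / 0.814 ≈ 0.0700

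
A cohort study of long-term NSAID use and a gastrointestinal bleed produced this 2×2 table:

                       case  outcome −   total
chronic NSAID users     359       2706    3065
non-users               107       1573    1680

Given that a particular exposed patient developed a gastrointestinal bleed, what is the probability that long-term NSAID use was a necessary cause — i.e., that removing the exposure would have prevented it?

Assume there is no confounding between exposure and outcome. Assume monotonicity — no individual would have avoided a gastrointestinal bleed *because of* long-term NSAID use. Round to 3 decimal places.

p₁ = P(outcome | exposed) = 359/3065 = 0.11713
p₀ = P(outcome | unexposed) = 107/1680 = 0.06369
Under exogeneity and monotonicity, PN = (p₁ − p₀) / p₁.
PN = (0.11713 − 0.06369) / 0.11713 = 0.053438 / 0.11713 ≈ 0.4562

PN ≈ 0.456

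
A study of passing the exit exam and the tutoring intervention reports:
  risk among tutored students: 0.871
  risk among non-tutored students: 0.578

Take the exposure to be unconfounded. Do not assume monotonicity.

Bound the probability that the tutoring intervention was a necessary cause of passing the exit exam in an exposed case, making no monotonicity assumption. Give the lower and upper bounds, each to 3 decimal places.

Let p₁ = 0.871, p₀ = 0.578.
Under exogeneity alone the bounds on PN are max{0,(p₁−p₀)/p₁} ≤ PN ≤ min{1,(1−p₀)/p₁}.
  lower = (p₁ − p₀)/p₁ = 0.293 / 0.871 ≈ 0.3364
  upper = min{1, (1 − p₀)/p₁} = 0.422 / 0.871 ≈ 0.4845

0.336 ≤ PN ≤ 0.485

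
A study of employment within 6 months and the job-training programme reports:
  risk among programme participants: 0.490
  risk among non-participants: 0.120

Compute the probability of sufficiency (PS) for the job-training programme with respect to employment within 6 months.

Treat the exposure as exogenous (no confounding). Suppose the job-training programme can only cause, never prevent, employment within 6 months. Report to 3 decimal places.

Let p₁ = 0.49, p₀ = 0.12.
Under exogeneity and monotonicity, PS = (p₁ − p₀) / (1 − p₀).
PS = (0.49 − 0.12) / (1 − 0.12) = 0.37 / 0.88 ≈ 0.4205

PS ≈ 0.420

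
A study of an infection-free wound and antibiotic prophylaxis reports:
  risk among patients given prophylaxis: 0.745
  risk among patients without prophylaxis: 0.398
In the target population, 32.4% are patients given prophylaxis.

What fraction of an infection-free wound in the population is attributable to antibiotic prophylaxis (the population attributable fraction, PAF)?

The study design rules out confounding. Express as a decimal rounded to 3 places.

PAF ≈ 0.220

Let p₁ = 0.745, p₀ = 0.398.
Overall risk P(Y=1) = π·p₁ + (1−π)·p₀ = 0.324×0.745 + 0.676×0.398 = 0.51043.
Under exogeneity, PAF = [P(Y=1) − p₀] / P(Y=1).
PAF = (0.51043 − 0.398) / 0.51043 ≈ 0.2203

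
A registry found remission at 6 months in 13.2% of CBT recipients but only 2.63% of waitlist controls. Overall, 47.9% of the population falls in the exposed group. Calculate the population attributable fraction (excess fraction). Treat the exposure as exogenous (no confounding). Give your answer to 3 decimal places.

PAF ≈ 0.658

p₁ = 0.132, p₀ = 0.0263.
Overall risk P(Y=1) = π·p₁ + (1−π)·p₀ = 0.479×0.132 + 0.521×0.0263 = 0.07693.
Under exogeneity, PAF = [P(Y=1) − p₀] / P(Y=1).
PAF = (0.07693 − 0.0263) / 0.07693 ≈ 0.6581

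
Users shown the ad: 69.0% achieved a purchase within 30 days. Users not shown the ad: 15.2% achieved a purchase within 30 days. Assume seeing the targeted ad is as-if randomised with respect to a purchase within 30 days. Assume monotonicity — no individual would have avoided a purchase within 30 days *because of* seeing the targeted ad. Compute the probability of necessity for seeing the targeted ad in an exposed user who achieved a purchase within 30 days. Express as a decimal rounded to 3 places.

PN ≈ 0.780

p₁ = 0.69, p₀ = 0.152.
Under exogeneity and monotonicity, PN = (p₁ − p₀) / p₁.
PN = (0.69 − 0.152) / 0.69 = 0.538 / 0.69 ≈ 0.7797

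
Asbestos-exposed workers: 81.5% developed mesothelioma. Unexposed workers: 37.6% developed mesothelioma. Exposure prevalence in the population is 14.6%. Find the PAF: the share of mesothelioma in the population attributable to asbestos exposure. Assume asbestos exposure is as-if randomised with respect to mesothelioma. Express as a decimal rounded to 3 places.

p₁ = 0.815, p₀ = 0.376.
Overall risk P(Y=1) = π·p₁ + (1−π)·p₀ = 0.146×0.815 + 0.854×0.376 = 0.44009.
Under exogeneity, PAF = [P(Y=1) − p₀] / P(Y=1).
PAF = (0.44009 − 0.376) / 0.44009 ≈ 0.1456

PAF ≈ 0.146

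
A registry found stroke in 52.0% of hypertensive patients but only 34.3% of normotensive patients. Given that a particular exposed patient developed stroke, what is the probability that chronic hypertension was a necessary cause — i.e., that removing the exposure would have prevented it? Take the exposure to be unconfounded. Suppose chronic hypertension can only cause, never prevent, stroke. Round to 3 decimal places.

PN ≈ 0.340

p₁ = 0.52, p₀ = 0.343.
Under exogeneity and monotonicity, PN = (p₁ − p₀) / p₁.
PN = (0.52 − 0.343) / 0.52 = 0.177 / 0.52 ≈ 0.3404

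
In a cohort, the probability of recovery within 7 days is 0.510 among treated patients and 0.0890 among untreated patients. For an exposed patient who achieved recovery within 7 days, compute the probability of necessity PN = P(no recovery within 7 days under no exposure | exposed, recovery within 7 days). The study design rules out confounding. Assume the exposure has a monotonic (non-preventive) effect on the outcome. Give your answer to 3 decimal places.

PN ≈ 0.825

Let p₁ = 0.51, p₀ = 0.089.
Under exogeneity and monotonicity, PN = (p₁ − p₀) / p₁.
PN = (0.51 − 0.089) / 0.51 = 0.421 / 0.51 ≈ 0.8255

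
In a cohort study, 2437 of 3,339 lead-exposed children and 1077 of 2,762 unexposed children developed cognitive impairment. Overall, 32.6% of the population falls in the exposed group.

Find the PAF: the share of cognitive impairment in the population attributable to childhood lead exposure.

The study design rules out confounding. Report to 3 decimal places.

PAF ≈ 0.221

p₁ = P(outcome | exposed) = 2437/3339 = 0.72986
p₀ = P(outcome | unexposed) = 1077/2762 = 0.38993
Overall risk P(Y=1) = π·p₁ + (1−π)·p₀ = 0.326×0.72986 + 0.674×0.38993 = 0.50075.
Under exogeneity, PAF = [P(Y=1) − p₀] / P(Y=1).
PAF = (0.50075 − 0.38993) / 0.50075 ≈ 0.2213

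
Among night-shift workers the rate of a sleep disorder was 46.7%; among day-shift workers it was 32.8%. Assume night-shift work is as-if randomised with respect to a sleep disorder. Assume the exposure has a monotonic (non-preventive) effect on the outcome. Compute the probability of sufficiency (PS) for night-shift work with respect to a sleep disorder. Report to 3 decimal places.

p₁ = 0.467, p₀ = 0.328.
Under exogeneity and monotonicity, PS = (p₁ − p₀) / (1 − p₀).
PS = (0.467 − 0.328) / (1 − 0.328) = 0.139 / 0.672 ≈ 0.2068

PS ≈ 0.207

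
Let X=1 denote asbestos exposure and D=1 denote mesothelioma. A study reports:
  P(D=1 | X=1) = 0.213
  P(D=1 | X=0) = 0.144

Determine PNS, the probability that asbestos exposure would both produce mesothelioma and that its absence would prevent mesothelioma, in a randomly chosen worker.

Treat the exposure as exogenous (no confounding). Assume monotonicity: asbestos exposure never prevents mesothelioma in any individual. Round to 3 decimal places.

Let p₁ = 0.213, p₀ = 0.144.
Under exogeneity and monotonicity, PNS = p₁ − p₀.
PNS = 0.213 − 0.144 = 0.069

PNS ≈ 0.069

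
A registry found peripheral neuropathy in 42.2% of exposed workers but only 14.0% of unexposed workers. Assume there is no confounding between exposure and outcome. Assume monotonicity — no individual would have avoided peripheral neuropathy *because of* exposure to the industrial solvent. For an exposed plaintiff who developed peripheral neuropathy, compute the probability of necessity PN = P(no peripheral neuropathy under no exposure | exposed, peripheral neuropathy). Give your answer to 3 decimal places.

PN ≈ 0.668

p₁ = 0.422, p₀ = 0.14.
Under exogeneity and monotonicity, PN = (p₁ − p₀) / p₁.
PN = (0.422 − 0.14) / 0.422 = 0.282 / 0.422 ≈ 0.6682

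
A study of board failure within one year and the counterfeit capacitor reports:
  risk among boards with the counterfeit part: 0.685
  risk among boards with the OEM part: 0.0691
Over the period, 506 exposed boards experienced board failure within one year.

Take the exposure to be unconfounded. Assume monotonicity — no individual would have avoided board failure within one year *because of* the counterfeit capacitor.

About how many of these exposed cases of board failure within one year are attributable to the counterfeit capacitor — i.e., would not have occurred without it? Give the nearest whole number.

about 455 cases

Let p₁ = 0.685, p₀ = 0.0691.
PN = (p₁ − p₀)/p₁ = (0.685 − 0.0691) / 0.685 ≈ 0.89912.
Attributable cases ≈ PN × (exposed cases) = 0.89912 × 506 ≈ 454.96.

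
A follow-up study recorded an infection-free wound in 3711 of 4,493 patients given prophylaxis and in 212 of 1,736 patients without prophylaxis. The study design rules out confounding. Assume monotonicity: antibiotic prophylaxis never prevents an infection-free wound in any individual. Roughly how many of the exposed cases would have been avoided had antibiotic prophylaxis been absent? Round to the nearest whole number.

p₁ = P(outcome | exposed) = 3711/4493 = 0.82595
p₀ = P(outcome | unexposed) = 212/1736 = 0.12212
PN = (p₁ − p₀)/p₁ = (0.82595 − 0.12212) / 0.82595 ≈ 0.85215.
Attributable cases ≈ PN × (exposed cases) = 0.85215 × 3711 ≈ 3162.32.

about 3162 cases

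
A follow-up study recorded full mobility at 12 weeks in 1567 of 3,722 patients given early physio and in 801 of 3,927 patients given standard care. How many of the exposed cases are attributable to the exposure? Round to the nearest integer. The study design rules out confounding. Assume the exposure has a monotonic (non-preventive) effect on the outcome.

p₁ = P(outcome | exposed) = 1567/3722 = 0.42101
p₀ = P(outcome | unexposed) = 801/3927 = 0.20397
PN = (p₁ − p₀)/p₁ = (0.42101 − 0.20397) / 0.42101 ≈ 0.51552.
Attributable cases ≈ PN × (exposed cases) = 0.51552 × 1567 ≈ 807.81.

about 808 cases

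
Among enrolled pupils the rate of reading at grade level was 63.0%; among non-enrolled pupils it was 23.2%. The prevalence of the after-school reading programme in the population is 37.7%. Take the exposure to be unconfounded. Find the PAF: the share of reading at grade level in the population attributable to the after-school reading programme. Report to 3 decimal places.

PAF ≈ 0.393

p₁ = 0.63, p₀ = 0.232.
Overall risk P(Y=1) = π·p₁ + (1−π)·p₀ = 0.377×0.63 + 0.623×0.232 = 0.38205.
Under exogeneity, PAF = [P(Y=1) − p₀] / P(Y=1).
PAF = (0.38205 − 0.232) / 0.38205 ≈ 0.3927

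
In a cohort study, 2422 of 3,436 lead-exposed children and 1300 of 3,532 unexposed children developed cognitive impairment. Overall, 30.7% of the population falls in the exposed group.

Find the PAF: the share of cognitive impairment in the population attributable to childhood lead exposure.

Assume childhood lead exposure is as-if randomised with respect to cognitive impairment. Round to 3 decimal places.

PAF ≈ 0.219

p₁ = P(outcome | exposed) = 2422/3436 = 0.70489
p₀ = P(outcome | unexposed) = 1300/3532 = 0.36806
Overall risk P(Y=1) = π·p₁ + (1−π)·p₀ = 0.307×0.70489 + 0.693×0.36806 = 0.47147.
Under exogeneity, PAF = [P(Y=1) − p₀] / P(Y=1).
PAF = (0.47147 − 0.36806) / 0.47147 ≈ 0.2193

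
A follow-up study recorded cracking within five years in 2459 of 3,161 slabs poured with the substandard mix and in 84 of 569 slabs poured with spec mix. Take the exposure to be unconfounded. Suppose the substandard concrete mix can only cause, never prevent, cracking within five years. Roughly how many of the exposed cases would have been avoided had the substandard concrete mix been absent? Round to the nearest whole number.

about 1992 cases

p₁ = P(outcome | exposed) = 2459/3161 = 0.77792
p₀ = P(outcome | unexposed) = 84/569 = 0.14763
PN = (p₁ − p₀)/p₁ = (0.77792 − 0.14763) / 0.77792 ≈ 0.81023.
Attributable cases ≈ PN × (exposed cases) = 0.81023 × 2459 ≈ 1992.35.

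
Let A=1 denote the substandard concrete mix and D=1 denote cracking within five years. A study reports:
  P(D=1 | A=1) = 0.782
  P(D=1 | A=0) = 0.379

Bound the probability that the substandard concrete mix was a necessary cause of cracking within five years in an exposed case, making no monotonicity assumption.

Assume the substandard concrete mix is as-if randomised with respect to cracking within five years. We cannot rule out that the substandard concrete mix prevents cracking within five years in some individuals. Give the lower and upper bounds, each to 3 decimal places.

0.515 ≤ PN ≤ 0.794

Let p₁ = 0.782, p₀ = 0.379.
Under exogeneity alone the bounds on PN are max{0,(p₁−p₀)/p₁} ≤ PN ≤ min{1,(1−p₀)/p₁}.
  lower = (p₁ − p₀)/p₁ = 0.403 / 0.782 ≈ 0.5153
  upper = min{1, (1 − p₀)/p₁} = 0.621 / 0.782 ≈ 0.7941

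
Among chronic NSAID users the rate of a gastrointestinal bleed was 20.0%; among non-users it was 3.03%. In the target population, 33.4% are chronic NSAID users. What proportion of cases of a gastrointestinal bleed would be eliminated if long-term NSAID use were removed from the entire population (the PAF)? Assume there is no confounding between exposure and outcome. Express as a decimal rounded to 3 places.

PAF ≈ 0.652

p₁ = 0.2, p₀ = 0.0303.
Overall risk P(Y=1) = π·p₁ + (1−π)·p₀ = 0.334×0.2 + 0.666×0.0303 = 0.08698.
Under exogeneity, PAF = [P(Y=1) − p₀] / P(Y=1).
PAF = (0.08698 − 0.0303) / 0.08698 ≈ 0.6516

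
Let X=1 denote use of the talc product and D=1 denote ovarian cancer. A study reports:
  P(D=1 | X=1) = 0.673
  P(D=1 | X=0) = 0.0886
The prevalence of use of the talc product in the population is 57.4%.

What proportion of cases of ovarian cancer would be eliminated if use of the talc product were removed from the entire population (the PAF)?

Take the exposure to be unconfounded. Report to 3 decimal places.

PAF ≈ 0.791

Let p₁ = 0.673, p₀ = 0.0886.
Overall risk P(Y=1) = π·p₁ + (1−π)·p₀ = 0.574×0.673 + 0.426×0.0886 = 0.42405.
Under exogeneity, PAF = [P(Y=1) − p₀] / P(Y=1).
PAF = (0.42405 − 0.0886) / 0.42405 ≈ 0.7911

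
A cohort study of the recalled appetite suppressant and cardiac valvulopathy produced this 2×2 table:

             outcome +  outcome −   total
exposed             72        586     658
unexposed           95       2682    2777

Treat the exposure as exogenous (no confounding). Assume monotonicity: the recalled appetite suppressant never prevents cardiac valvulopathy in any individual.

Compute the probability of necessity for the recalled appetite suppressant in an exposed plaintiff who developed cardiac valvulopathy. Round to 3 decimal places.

p₁ = P(outcome | exposed) = 72/658 = 0.10942
p₀ = P(outcome | unexposed) = 95/2777 = 0.03421
Under exogeneity and monotonicity, PN = (p₁ − p₀) / p₁.
PN = (0.10942 − 0.03421) / 0.10942 = 0.075213 / 0.10942 ≈ 0.6874

PN ≈ 0.687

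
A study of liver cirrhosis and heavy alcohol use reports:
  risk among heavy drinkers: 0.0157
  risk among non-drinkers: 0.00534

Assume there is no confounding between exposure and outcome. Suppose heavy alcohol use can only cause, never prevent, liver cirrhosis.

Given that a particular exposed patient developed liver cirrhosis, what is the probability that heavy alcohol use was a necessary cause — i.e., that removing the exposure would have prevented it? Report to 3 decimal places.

Let p₁ = 0.0157, p₀ = 0.00534.
Under exogeneity and monotonicity, PN = (p₁ − p₀) / p₁.
PN = (0.0157 − 0.00534) / 0.0157 = 0.01036 / 0.0157 ≈ 0.6599

PN ≈ 0.660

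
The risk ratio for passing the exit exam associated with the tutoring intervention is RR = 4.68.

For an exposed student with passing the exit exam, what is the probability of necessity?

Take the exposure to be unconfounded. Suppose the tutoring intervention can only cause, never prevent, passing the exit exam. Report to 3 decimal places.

PN ≈ 0.786

Under exogeneity and monotonicity, PN = (RR − 1) / RR = 1 − 1/RR.
PN = (4.68 − 1) / 4.68 = 3.68 / 4.68 ≈ 0.7863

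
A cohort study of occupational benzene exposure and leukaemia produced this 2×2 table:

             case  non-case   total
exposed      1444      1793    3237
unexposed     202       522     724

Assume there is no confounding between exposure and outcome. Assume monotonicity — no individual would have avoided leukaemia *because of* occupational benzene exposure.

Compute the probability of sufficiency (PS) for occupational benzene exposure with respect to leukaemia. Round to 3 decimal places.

p₁ = P(outcome | exposed) = 1444/3237 = 0.44609
p₀ = P(outcome | unexposed) = 202/724 = 0.27901
Under exogeneity and monotonicity, PS = (p₁ − p₀) / (1 − p₀).
PS = (0.44609 − 0.27901) / (1 − 0.27901) = 0.16709 / 0.72099 ≈ 0.2317

PS ≈ 0.232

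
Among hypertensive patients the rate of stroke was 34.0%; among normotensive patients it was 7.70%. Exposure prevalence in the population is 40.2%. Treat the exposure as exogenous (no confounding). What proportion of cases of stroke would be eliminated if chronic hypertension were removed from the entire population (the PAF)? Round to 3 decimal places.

PAF ≈ 0.579

p₁ = 0.34, p₀ = 0.077.
Overall risk P(Y=1) = π·p₁ + (1−π)·p₀ = 0.402×0.34 + 0.598×0.077 = 0.18273.
Under exogeneity, PAF = [P(Y=1) − p₀] / P(Y=1).
PAF = (0.18273 − 0.077) / 0.18273 ≈ 0.5786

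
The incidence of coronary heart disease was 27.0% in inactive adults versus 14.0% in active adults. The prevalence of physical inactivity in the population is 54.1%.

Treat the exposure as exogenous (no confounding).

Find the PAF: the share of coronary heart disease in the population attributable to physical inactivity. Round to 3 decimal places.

PAF ≈ 0.334

p₁ = 0.27, p₀ = 0.14.
Overall risk P(Y=1) = π·p₁ + (1−π)·p₀ = 0.541×0.27 + 0.459×0.14 = 0.21033.
Under exogeneity, PAF = [P(Y=1) − p₀] / P(Y=1).
PAF = (0.21033 − 0.14) / 0.21033 ≈ 0.3344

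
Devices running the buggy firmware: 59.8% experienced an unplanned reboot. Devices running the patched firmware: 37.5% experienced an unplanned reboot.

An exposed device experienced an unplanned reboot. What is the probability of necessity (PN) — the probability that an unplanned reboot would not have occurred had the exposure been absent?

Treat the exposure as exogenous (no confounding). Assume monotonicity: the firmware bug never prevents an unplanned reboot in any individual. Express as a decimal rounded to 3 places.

PN ≈ 0.373

p₁ = 0.598, p₀ = 0.375.
Under exogeneity and monotonicity, PN = (p₁ − p₀) / p₁.
PN = (0.598 − 0.375) / 0.598 = 0.223 / 0.598 ≈ 0.3729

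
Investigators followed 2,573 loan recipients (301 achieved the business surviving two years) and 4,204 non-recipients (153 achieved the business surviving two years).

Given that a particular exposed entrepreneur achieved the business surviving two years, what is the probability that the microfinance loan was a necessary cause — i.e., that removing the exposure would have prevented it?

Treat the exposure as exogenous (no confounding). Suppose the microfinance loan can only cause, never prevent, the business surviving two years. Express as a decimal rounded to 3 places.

PN ≈ 0.689

p₁ = P(outcome | exposed) = 301/2573 = 0.11698
p₀ = P(outcome | unexposed) = 153/4204 = 0.036394
Under exogeneity and monotonicity, PN = (p₁ − p₀) / p₁.
PN = (0.11698 − 0.036394) / 0.11698 = 0.08059 / 0.11698 ≈ 0.6889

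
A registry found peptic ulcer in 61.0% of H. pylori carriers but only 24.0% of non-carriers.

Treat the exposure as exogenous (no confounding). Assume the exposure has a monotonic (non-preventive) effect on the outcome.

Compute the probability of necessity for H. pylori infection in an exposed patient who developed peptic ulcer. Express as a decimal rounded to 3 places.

PN ≈ 0.607

p₁ = 0.61, p₀ = 0.24.
Under exogeneity and monotonicity, PN = (p₁ − p₀) / p₁.
PN = (0.61 − 0.24) / 0.61 = 0.37 / 0.61 ≈ 0.6066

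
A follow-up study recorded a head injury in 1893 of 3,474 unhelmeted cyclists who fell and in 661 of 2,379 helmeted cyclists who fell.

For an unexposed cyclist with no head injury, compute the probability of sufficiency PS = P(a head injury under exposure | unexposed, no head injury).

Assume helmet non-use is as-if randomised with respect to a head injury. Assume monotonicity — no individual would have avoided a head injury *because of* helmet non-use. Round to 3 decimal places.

PS ≈ 0.370

p₁ = P(outcome | exposed) = 1893/3474 = 0.54491
p₀ = P(outcome | unexposed) = 661/2379 = 0.27785
Under exogeneity and monotonicity, PS = (p₁ − p₀) / (1 − p₀).
PS = (0.54491 − 0.27785) / (1 − 0.27785) = 0.26706 / 0.72215 ≈ 0.3698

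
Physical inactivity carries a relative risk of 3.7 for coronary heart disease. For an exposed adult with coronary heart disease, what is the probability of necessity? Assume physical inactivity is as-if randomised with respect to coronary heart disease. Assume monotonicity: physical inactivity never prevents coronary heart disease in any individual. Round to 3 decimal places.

PN ≈ 0.730

Under exogeneity and monotonicity, PN = (RR − 1) / RR = 1 − 1/RR.
PN = (3.7 − 1) / 3.7 = 2.7 / 3.7 ≈ 0.7297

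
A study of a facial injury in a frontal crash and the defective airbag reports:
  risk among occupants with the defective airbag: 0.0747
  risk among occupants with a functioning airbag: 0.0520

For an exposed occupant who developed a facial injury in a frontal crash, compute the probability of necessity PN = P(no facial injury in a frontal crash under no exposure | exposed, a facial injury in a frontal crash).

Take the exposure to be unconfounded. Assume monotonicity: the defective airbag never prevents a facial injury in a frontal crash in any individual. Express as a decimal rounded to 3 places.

PN ≈ 0.304

Let p₁ = 0.0747, p₀ = 0.052.
Under exogeneity and monotonicity, PN = (p₁ − p₀) / p₁.
PN = (0.0747 − 0.052) / 0.0747 = 0.0227 / 0.0747 ≈ 0.3039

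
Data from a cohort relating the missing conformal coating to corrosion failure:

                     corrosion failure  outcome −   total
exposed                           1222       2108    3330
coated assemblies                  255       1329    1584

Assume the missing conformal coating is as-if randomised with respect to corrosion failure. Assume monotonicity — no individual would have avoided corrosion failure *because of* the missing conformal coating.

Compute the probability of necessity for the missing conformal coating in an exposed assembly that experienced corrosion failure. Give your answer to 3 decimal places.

PN ≈ 0.561

p₁ = P(outcome | exposed) = 1222/3330 = 0.36697
p₀ = P(outcome | unexposed) = 255/1584 = 0.16098
Under exogeneity and monotonicity, PN = (p₁ − p₀)/p₁.
PN = (0.36697 − 0.16098) / 0.36697 ≈ 0.5613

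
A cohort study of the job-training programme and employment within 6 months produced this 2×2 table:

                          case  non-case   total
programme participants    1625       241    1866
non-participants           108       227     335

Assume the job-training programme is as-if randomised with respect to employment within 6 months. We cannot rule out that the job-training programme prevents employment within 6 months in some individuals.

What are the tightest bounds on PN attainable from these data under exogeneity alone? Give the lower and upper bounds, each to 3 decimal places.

p₁ = P(outcome | exposed) = 1625/1866 = 0.87085
p₀ = P(outcome | unexposed) = 108/335 = 0.32239
Under exogeneity alone the bounds on PN are max{0,(p₁−p₀)/p₁} ≤ PN ≤ min{1,(1−p₀)/p₁}.
  lower = (p₁ − p₀)/p₁ = 0.54846 / 0.87085 ≈ 0.6298
  upper = min{1, (1 − p₀)/p₁} = 0.67761 / 0.87085 ≈ 0.7781

0.630 ≤ PN ≤ 0.778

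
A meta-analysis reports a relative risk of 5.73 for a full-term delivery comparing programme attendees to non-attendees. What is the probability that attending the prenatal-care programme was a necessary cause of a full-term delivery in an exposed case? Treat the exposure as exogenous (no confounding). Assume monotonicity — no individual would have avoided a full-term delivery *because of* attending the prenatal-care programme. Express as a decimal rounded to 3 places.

Under exogeneity and monotonicity, PN = (RR − 1) / RR = 1 − 1/RR.
PN = (5.73 − 1) / 5.73 = 4.73 / 5.73 ≈ 0.8255

PN ≈ 0.825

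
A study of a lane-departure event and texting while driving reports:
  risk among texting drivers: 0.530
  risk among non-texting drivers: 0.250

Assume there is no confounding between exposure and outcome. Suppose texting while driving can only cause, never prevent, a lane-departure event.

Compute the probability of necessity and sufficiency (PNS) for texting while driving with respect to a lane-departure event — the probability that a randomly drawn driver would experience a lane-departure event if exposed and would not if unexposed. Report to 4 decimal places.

PNS ≈ 0.2800

Let p₁ = 0.53, p₀ = 0.25.
Under exogeneity and monotonicity, PNS = p₁ − p₀.
PNS = 0.53 − 0.25 = 0.28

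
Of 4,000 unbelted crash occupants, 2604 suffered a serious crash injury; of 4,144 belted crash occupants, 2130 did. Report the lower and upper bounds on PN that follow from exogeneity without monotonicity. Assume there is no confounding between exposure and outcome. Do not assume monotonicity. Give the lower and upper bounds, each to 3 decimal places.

p₁ = P(outcome | exposed) = 2604/4000 = 0.651
p₀ = P(outcome | unexposed) = 2130/4144 = 0.514
Under exogeneity alone the bounds on PN are max{0,(p₁−p₀)/p₁} ≤ PN ≤ min{1,(1−p₀)/p₁}.
  lower = (p₁ − p₀)/p₁ = 0.137 / 0.651 ≈ 0.2105
  upper = min{1, (1 − p₀)/p₁} = 0.486 / 0.651 ≈ 0.7465

0.210 ≤ PN ≤ 0.747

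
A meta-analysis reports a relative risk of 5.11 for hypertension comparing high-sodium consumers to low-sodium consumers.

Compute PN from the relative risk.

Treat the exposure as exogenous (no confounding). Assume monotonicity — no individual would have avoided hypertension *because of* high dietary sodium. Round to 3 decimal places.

PN ≈ 0.804

Under exogeneity and monotonicity, PN = (RR − 1) / RR = 1 − 1/RR.
PN = (5.11 − 1) / 5.11 = 4.11 / 5.11 ≈ 0.8043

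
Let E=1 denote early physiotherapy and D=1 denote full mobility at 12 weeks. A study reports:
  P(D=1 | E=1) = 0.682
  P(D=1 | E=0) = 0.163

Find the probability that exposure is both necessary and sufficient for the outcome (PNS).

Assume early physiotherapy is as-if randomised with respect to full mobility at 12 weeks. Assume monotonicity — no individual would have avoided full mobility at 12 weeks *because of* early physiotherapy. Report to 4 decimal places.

PNS ≈ 0.5190

Let p₁ = 0.682, p₀ = 0.163.
Under exogeneity and monotonicity, PNS = p₁ − p₀.
PNS = 0.682 − 0.163 = 0.519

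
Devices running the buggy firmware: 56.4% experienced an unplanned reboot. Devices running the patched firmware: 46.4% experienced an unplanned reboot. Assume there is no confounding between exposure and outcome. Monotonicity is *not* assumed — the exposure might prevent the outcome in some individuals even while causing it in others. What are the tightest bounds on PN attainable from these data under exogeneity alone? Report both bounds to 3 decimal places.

p₁ = 0.564, p₀ = 0.464.
Under exogeneity alone the bounds on PN are max{0,(p₁−p₀)/p₁} ≤ PN ≤ min{1,(1−p₀)/p₁}.
  lower = (p₁ − p₀)/p₁ = 0.1 / 0.564 ≈ 0.1773
  upper = min{1, (1 − p₀)/p₁} = 0.536 / 0.564 ≈ 0.9504

0.177 ≤ PN ≤ 0.950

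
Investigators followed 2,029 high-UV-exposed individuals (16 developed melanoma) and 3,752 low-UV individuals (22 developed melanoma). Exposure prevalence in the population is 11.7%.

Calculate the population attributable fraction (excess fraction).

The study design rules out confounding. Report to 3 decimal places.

PAF ≈ 0.039

p₁ = P(outcome | exposed) = 16/2029 = 0.0078857
p₀ = P(outcome | unexposed) = 22/3752 = 0.0058635
Overall risk P(Y=1) = π·p₁ + (1−π)·p₀ = 0.117×0.0078857 + 0.883×0.0058635 = 0.0061001.
Under exogeneity, PAF = [P(Y=1) − p₀] / P(Y=1).
PAF = (0.0061001 − 0.0058635) / 0.0061001 ≈ 0.0388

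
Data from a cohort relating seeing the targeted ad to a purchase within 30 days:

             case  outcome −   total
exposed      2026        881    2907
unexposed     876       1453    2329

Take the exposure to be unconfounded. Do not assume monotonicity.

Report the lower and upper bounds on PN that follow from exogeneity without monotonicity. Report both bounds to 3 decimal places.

0.460 ≤ PN ≤ 0.895

p₁ = P(outcome | exposed) = 2026/2907 = 0.69694
p₀ = P(outcome | unexposed) = 876/2329 = 0.37613
Under exogeneity alone the bounds on PN are max{0,(p₁−p₀)/p₁} ≤ PN ≤ min{1,(1−p₀)/p₁}.
  lower = (p₁ − p₀)/p₁ = 0.32081 / 0.69694 ≈ 0.4603
  upper = min{1, (1 − p₀)/p₁} = 0.62387 / 0.69694 ≈ 0.8952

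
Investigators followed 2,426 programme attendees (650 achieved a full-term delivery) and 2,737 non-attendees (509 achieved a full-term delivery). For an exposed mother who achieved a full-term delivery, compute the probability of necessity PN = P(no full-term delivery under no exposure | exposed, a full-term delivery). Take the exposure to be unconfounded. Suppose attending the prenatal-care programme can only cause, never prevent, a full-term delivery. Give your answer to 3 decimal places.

p₁ = P(outcome | exposed) = 650/2426 = 0.26793
p₀ = P(outcome | unexposed) = 509/2737 = 0.18597
Under exogeneity and monotonicity, PN = (p₁ − p₀) / p₁.
PN = (0.26793 − 0.18597) / 0.26793 = 0.081961 / 0.26793 ≈ 0.3059

PN ≈ 0.306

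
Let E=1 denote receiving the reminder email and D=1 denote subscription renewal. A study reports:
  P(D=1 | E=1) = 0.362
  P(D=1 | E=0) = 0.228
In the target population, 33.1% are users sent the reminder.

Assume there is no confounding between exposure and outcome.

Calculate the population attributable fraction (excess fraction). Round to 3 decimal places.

PAF ≈ 0.163

Let p₁ = 0.362, p₀ = 0.228.
Overall risk P(Y=1) = π·p₁ + (1−π)·p₀ = 0.331×0.362 + 0.669×0.228 = 0.27235.
Under exogeneity, PAF = [P(Y=1) − p₀] / P(Y=1).
PAF = (0.27235 − 0.228) / 0.27235 ≈ 0.1629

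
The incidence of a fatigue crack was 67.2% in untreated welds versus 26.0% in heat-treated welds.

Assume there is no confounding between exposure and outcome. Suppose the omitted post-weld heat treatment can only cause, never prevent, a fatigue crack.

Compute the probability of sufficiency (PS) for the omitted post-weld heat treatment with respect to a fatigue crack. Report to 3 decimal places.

p₁ = 0.672, p₀ = 0.26.
Under exogeneity and monotonicity, PS = (p₁ − p₀) / (1 − p₀).
PS = (0.672 − 0.26) / (1 − 0.26) = 0.412 / 0.74 ≈ 0.5568

PS ≈ 0.557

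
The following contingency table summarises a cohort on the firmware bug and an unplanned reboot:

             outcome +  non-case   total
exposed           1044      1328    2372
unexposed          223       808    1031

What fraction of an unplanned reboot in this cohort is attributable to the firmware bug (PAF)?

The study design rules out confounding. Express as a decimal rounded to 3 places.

PAF ≈ 0.419

p₁ = P(outcome | exposed) = 1044/2372 = 0.44013
p₀ = P(outcome | unexposed) = 223/1031 = 0.21629
Exposure prevalence π = 2372/3403 = 0.69703; overall risk P(Y=1) = 0.37232.
Under exogeneity, PAF = [P(Y=1) − p₀]/P(Y=1).
PAF = (0.37232 − 0.21629) / 0.37232 ≈ 0.4191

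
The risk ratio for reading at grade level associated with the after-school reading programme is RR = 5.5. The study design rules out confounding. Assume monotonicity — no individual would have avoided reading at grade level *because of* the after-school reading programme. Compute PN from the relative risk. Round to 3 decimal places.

Under exogeneity and monotonicity, PN = (RR − 1) / RR = 1 − 1/RR.
PN = (5.5 − 1) / 5.5 = 4.5 / 5.5 ≈ 0.8182

PN ≈ 0.818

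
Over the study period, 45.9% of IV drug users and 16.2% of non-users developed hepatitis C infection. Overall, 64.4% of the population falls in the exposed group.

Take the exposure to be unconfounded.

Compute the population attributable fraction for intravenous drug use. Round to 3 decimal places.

p₁ = 0.459, p₀ = 0.162.
Overall risk P(Y=1) = π·p₁ + (1−π)·p₀ = 0.644×0.459 + 0.356×0.162 = 0.35327.
Under exogeneity, PAF = [P(Y=1) − p₀] / P(Y=1).
PAF = (0.35327 − 0.162) / 0.35327 ≈ 0.5414

PAF ≈ 0.541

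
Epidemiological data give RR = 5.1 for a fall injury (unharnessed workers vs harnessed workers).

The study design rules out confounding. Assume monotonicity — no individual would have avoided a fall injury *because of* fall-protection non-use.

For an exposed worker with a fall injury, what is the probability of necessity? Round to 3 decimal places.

PN ≈ 0.804

Under exogeneity and monotonicity, PN = (RR − 1) / RR = 1 − 1/RR.
PN = (5.1 − 1) / 5.1 = 4.1 / 5.1 ≈ 0.8039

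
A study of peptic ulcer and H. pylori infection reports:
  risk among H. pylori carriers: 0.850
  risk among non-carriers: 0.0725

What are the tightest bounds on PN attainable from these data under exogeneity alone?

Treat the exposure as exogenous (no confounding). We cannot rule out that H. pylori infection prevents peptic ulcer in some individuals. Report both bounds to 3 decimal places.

0.915 ≤ PN ≤ 1.000

Let p₁ = 0.85, p₀ = 0.0725.
Under exogeneity alone the bounds on PN are max{0,(p₁−p₀)/p₁} ≤ PN ≤ min{1,(1−p₀)/p₁}.
  lower = (p₁ − p₀)/p₁ = 0.7775 / 0.85 ≈ 0.9147
  upper = min{1, (1 − p₀)/p₁} = 0.9275 / 0.85 ≈ 1.0912 → capped at 1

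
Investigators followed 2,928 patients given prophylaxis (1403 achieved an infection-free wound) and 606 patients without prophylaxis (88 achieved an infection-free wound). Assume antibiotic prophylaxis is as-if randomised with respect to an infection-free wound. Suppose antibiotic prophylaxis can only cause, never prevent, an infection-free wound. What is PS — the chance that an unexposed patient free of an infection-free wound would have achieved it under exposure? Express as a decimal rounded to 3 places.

p₁ = P(outcome | exposed) = 1403/2928 = 0.47917
p₀ = P(outcome | unexposed) = 88/606 = 0.14521
Under exogeneity and monotonicity, PS = (p₁ − p₀) / (1 − p₀).
PS = (0.47917 − 0.14521) / (1 − 0.14521) = 0.33395 / 0.85479 ≈ 0.3907

PS ≈ 0.391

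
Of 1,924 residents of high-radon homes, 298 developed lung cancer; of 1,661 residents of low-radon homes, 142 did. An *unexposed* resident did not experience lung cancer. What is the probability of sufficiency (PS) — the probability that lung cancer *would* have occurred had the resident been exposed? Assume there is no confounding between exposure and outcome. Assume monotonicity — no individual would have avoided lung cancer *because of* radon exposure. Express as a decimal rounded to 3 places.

p₁ = P(outcome | exposed) = 298/1924 = 0.15489
p₀ = P(outcome | unexposed) = 142/1661 = 0.085491
Under exogeneity and monotonicity, PS = (p₁ − p₀) / (1 − p₀).
PS = (0.15489 − 0.085491) / (1 − 0.085491) = 0.069395 / 0.91451 ≈ 0.0759

PS ≈ 0.076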